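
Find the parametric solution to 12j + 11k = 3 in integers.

Step 1: Compute gcd(12, 11) = 1.
Since 1 divides 3, solutions exist.

Step 2: Find a particular solution using extended Euclidean algorithm.
We get j₀ = 3, k₀ = -3.
Check: 12*3 + 11*-3 = 3 = 3 ✓

Step 3: Write the general solution.
j = 3 + (11/1)t = 3 + 11t
k = -3 - (12/1)t = -3 - 12t
for any integer t.

j = 3 + 11t, k = -3 - 12t for integer t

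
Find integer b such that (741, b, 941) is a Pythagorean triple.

b² = c² - a² = 941² - 741² = 885481 - 549081 = 336400
b = sqrt(336400) = 580

580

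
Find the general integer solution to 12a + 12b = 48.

Step 1: Compute gcd(12, 12) = 12.
Since 12 divides 48, solutions exist.

Step 2: Find a particular solution using extended Euclidean algorithm.
We get a₀ = 0, b₀ = 4.
Check: 12*0 + 12*4 = 48 = 48 ✓

Step 3: Write the general solution.
a = 0 + (12/12)t = 0 + 1t
b = 4 - (12/12)t = 4 - 1t
for any integer t.

a = 0 + 1t, b = 4 - 1t for integer t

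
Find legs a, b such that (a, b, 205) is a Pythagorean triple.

We need a² + b² = 205² = 42025.
Trying: 187² + 84² = 34969 + 7056 = 42025 ✓

(187, 84, 205)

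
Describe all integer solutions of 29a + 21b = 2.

Step 1: Compute gcd(29, 21) = 1.
Since 1 divides 2, solutions exist.

Step 2: Find a particular solution using extended Euclidean algorithm.
We get a₀ = 16, b₀ = -22.
Check: 29*16 + 21*-22 = 2 = 2 ✓

Step 3: Write the general solution.
a = 16 + (21/1)t = 16 + 21t
b = -22 - (29/1)t = -22 - 29t
for any integer t.

a = 16 + 21t, b = -22 - 29t for integer t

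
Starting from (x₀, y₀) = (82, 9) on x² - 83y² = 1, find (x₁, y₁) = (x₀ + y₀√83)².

Solutions to x² - Dy² = 1 are generated by powers of (x₀ + y₀√D).
The next solution satisfies x₁ + y₁√83 = (x₀ + y₀√83)², giving:
x₁ = x₀² + 83y₀² = 82² + 83·9² = 6724 + 6723 = 13447
y₁ = 2x₀y₀ = 2·82·9 = 1476

Verify: 13447² - 83·1476² = 180821809 - 180821808 = 1 ✓

x = 13447, y = 1476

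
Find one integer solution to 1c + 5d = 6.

Step 1: Check solvability.
gcd(1, 5) = 1
Since 1 divides 6, solutions exist.

Step 2: Apply extended Euclidean algorithm to find gcd.
We find integers such that 1*x0 + 5*y0 = 1

Step 3: Scale the particular solution.
Multiply by 6/1 = 6:
c = 6, d = 0

Step 4: Verify.
1*(6) + 5*(0) = 6 = 6 ✓

c = 6, d = 0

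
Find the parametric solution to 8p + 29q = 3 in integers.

Step 1: Compute gcd(8, 29) = 1.
Since 1 divides 3, solutions exist.

Step 2: Find a particular solution using extended Euclidean algorithm.
We get p₀ = 33, q₀ = -9.
Check: 8*33 + 29*-9 = 3 = 3 ✓

Step 3: Write the general solution.
p = 33 + (29/1)t = 33 + 29t
q = -9 - (8/1)t = -9 - 8t
for any integer t.

p = 33 + 29t, q = -9 - 8t for integer t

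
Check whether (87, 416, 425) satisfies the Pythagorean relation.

Compute a² + b²:
87² + 416² = 7569 + 173056 = 180625
Compute c²:
425² = 180625
Since 180625 = 180625, it is a Pythagorean triple.

Yes, it is a Pythagorean triple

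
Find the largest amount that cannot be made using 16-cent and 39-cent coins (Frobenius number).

For two coprime denominations a and b, the Frobenius number (largest value not representable as a non-negative combination) is ab - a - b.
Here gcd(16, 39) = 1, so they are coprime.
F(16, 39) = 16·39 - 16 - 39 = 624 - 55 = 569

569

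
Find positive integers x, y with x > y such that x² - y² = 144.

Factor: x² - y² = (x+y)(x-y) = 144.
We need two factors of 144 with the same parity.
Use x+y = 72 and x-y = 2 (product 72·2 = 144).
Adding: 2x = 74, so x = 37.
Subtracting: 2y = 70, so y = 35.
Check: 37² - 35² = 1369 - 1225 = 144 ✓

x = 37, y = 35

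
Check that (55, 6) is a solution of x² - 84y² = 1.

Compute x² = 55² = 3025
Compute 84y² = 84·6² = 84·36 = 3024
x² - 84y² = 3025 - 3024 = 1
Since this equals 1, (55, 6) is a solution.

Yes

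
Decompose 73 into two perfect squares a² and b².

We need to find integers a, b > 0 such that a² + b² = 73.
Trying a = 3: b² = 73 - 3² = 73 - 9 = 64
b = 8
Check: 3² + 8² = 9 + 64 = 73 ✓

73 = 3² + 8²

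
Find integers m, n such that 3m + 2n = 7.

Step 1: Check solvability.
gcd(3, 2) = 1
Since 1 divides 7, solutions exist.

Step 2: Apply extended Euclidean algorithm to find gcd.
We find integers such that 3*x0 + 2*y0 = 1

Step 3: Scale the particular solution.
Multiply by 7/1 = 7:
m = 7, n = -7

Step 4: Verify.
3*(7) + 2*(-7) = 7 = 7 ✓

m = 7, n = -7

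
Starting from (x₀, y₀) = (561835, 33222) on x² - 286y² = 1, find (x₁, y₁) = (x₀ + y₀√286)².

Solutions to x² - Dy² = 1 are generated by powers of (x₀ + y₀√D).
The next solution satisfies x₁ + y₁√286 = (x₀ + y₀√286)², giving:
x₁ = x₀² + 286y₀² = 561835² + 286·33222² = 315658567225 + 315658567224 = 631317134449
y₁ = 2x₀y₀ = 2·561835·33222 = 37330564740

Verify: 631317134449² - 286·37330564740² = 398561324248896742533601 - 398561324248896742533600 = 1 ✓

x = 631317134449, y = 37330564740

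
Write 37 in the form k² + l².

We need to find integers k, l > 0 such that k² + l² = 37.
Trying k = 1: l² = 37 - 1² = 37 - 1 = 36
l = 6
Check: 1² + 6² = 1 + 36 = 37 ✓

37 = 1² + 6²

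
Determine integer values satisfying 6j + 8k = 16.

Step 1: Check solvability.
gcd(6, 8) = 2
Since 2 divides 16, solutions exist.

Step 2: Apply extended Euclidean algorithm to find gcd.
We find integers such that 6*x0 + 8*y0 = 2

Step 3: Scale the particular solution.
Multiply by 16/2 = 8:
j = -8, k = 8

Step 4: Verify.
6*(-8) + 8*(8) = 16 = 16 ✓

j = -8, k = 8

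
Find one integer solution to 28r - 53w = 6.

Step 1: Check solvability.
gcd(28, 53) = 1
Since 1 divides 6, solutions exist.

Step 2: Apply extended Euclidean algorithm to find gcd.
We find integers such that 28*x0 + 53*y0 = 1

Step 3: Scale the particular solution.
Multiply by 6/1 = 6:
r = -102, w = -54

Step 4: Verify.
28*(-102) - 53*(-54) = 6 = 6 ✓

r = -102, w = -54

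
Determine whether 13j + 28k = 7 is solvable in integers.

Step 1: Compute gcd(13, 28).
gcd(13, 28) = 1

Step 2: Check divisibility.
Does 1 divide 7? 7 = 1 x 7, so yes.

By the theorem on linear Diophantine equations, 13j + 28k = 7 has integer solutions if and only if gcd(13, 28) divides 7. Since 1 | 7, solutions exist.

Yes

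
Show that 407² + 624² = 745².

Compute a² + b² = 407² + 624² = 165649 + 389376 = 555025
Compute c² = 745² = 555025
Since 555025 = 555025, confirmed.

Yes, it is a Pythagorean triple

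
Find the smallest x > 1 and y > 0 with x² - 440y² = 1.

We seek the smallest positive integers (x, y) with x² - 440y² = 1, i.e., x² = 440y² + 1.
Try successive y values:
y = 1: x² = 440·1² + 1 = 441, x = 21 ✓

Verify: 21² - 440·1² = 441 - 440 = 1 ✓

x = 21, y = 1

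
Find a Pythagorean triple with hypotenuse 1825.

We need a² + b² = 1825² = 3330625.
Trying: 135² + 1820² = 18225 + 3312400 = 3330625 ✓

(135, 1820, 1825)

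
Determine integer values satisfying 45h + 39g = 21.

Step 1: Check solvability.
gcd(45, 39) = 3
Since 3 divides 21, solutions exist.

Step 2: Apply extended Euclidean algorithm to find gcd.
We find integers such that 45*x0 + 39*y0 = 3

Step 3: Scale the particular solution.
Multiply by 21/3 = 7:
h = -42, g = 49

Step 4: Verify.
45*(-42) + 39*(49) = 21 = 21 ✓

h = -42, g = 49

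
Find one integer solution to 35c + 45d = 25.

Step 1: Check solvability.
gcd(35, 45) = 5
Since 5 divides 25, solutions exist.

Step 2: Apply extended Euclidean algorithm to find gcd.
We find integers such that 35*x0 + 45*y0 = 5

Step 3: Scale the particular solution.
Multiply by 25/5 = 5:
c = 20, d = -15

Step 4: Verify.
35*(20) + 45*(-15) = 25 = 25 ✓

c = 20, d = -15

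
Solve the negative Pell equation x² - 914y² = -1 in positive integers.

We need x² = 914y² - 1. Try successive y:
y = 1: x² = 914·1² - 1 = 913, not a perfect square
y = 2: x² = 914·2² - 1 = 3655, not a perfect square
y = 3: x² = 914·3² - 1 = 8225, not a perfect square
...
y = 185: x² = 914·185² - 1 = 31281649 = 5593² ✓
Check: 5593² - 914·185² = 31281649 - 31281650 = -1 ✓

x = 5593, y = 185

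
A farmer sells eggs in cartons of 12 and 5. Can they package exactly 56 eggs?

We need non-negative a, b with 12a + 5b = 56.
gcd(12, 5) = 1 divides 56.
Try a = 3: 5b = 56 - 36 = 20, so b = 4.
One way: 3 cartons of 12 and 4 cartons of 5.

Yes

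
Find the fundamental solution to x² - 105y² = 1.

We seek the smallest positive integers (x, y) with x² - 105y² = 1, i.e., x² = 105y² + 1.
Try successive y values:
y = 1: x² = 105·1² + 1 = 106, not a perfect square
y = 2: x² = 105·2² + 1 = 421, not a perfect square
y = 3: x² = 105·3² + 1 = 946, not a perfect square
... continuing the search (or via continued fractions) ...
y = 4: x² = 105·4² + 1 = 1681, x = 41 ✓

Verify: 41² - 105·4² = 1681 - 1680 = 1 ✓

x = 41, y = 4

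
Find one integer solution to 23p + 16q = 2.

Step 1: Check solvability.
gcd(23, 16) = 1
Since 1 divides 2, solutions exist.

Step 2: Apply extended Euclidean algorithm to find gcd.
We find integers such that 23*x0 + 16*y0 = 1

Step 3: Scale the particular solution.
Multiply by 2/1 = 2:
p = 14, q = -20

Step 4: Verify.
23*(14) + 16*(-20) = 2 = 2 ✓

p = 14, q = -20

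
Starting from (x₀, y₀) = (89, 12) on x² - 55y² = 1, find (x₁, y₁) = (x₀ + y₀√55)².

Solutions to x² - Dy² = 1 are generated by powers of (x₀ + y₀√D).
The next solution satisfies x₁ + y₁√55 = (x₀ + y₀√55)², giving:
x₁ = x₀² + 55y₀² = 89² + 55·12² = 7921 + 7920 = 15841
y₁ = 2x₀y₀ = 2·89·12 = 2136

Verify: 15841² - 55·2136² = 250937281 - 250937280 = 1 ✓

x = 15841, y = 2136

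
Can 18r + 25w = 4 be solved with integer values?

Step 1: Compute gcd(18, 25).
gcd(18, 25) = 1

Step 2: Check divisibility.
Does 1 divide 4? 4 = 1 x 4, so yes.

By the theorem on linear Diophantine equations, 18r + 25w = 4 has integer solutions if and only if gcd(18, 25) divides 4. Since 1 | 4, solutions exist.

Yes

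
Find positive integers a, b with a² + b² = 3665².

We need a² + b² = 3665² = 13432225.
Trying: 3625² + 540² = 13140625 + 291600 = 13432225 ✓

(3625, 540, 3665)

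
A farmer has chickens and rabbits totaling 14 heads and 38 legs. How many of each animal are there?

Let c = chickens, r = rabbits.
Heads: c + r = 14
Legs: 2c + 4r = 38
From the first equation, c = 14 - r. Substitute:
2(14 - r) + 4r = 38
28 + 2r = 38
r = (38 - 28)/2 = 5
c = 14 - 5 = 9

Chickens: 9, Rabbits: 5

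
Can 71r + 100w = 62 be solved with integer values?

Step 1: Compute gcd(71, 100).
gcd(71, 100) = 1

Step 2: Check divisibility.
Does 1 divide 62? 62 = 1 x 62, so yes.

By the theorem on linear Diophantine equations, 71r + 100w = 62 has integer solutions if and only if gcd(71, 100) divides 62. Since 1 | 62, solutions exist.

Yes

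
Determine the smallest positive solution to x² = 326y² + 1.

We seek the smallest positive integers (x, y) with x² - 326y² = 1, i.e., x² = 326y² + 1.
Try successive y values:
y = 1: x² = 326·1² + 1 = 327, not a perfect square
y = 2: x² = 326·2² + 1 = 1305, not a perfect square
y = 3: x² = 326·3² + 1 = 2935, not a perfect square
... continuing the search (or via continued fractions) ...
y = 18: x² = 326·18² + 1 = 105625, x = 325 ✓

Verify: 325² - 326·18² = 105625 - 105624 = 1 ✓

x = 325, y = 18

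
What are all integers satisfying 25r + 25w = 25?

Step 1: Compute gcd(25, 25) = 25.
Since 25 divides 25, solutions exist.

Step 2: Find a particular solution using extended Euclidean algorithm.
We get r₀ = 0, w₀ = 1.
Check: 25*0 + 25*1 = 25 = 25 ✓

Step 3: Write the general solution.
r = 0 + (25/25)t = 0 + 1t
w = 1 - (25/25)t = 1 - 1t
for any integer t.

r = 0 + 1t, w = 1 - 1t for integer t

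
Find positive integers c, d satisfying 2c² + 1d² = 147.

Try small values of c and check whether (147 - 2c²)/1 is a perfect square.
c = 7: 2·7² = 98, so 1d² = 147 - 98 = 49, giving d² = 49, d = 7.
Check: 2·7² + 1·7² = 98 + 49 = 147 ✓

c = 7, d = 7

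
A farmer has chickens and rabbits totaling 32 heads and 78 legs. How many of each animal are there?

Let c = chickens, r = rabbits.
Heads: c + r = 32
Legs: 2c + 4r = 78
From the first equation, c = 32 - r. Substitute:
2(32 - r) + 4r = 78
64 + 2r = 78
r = (78 - 64)/2 = 7
c = 32 - 7 = 25

Chickens: 25, Rabbits: 7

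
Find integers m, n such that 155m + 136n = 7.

Step 1: Check solvability.
gcd(155, 136) = 1
Since 1 divides 7, solutions exist.

Step 2: Apply extended Euclidean algorithm to find gcd.
We find integers such that 155*x0 + 136*y0 = 1

Step 3: Scale the particular solution.
Multiply by 7/1 = 7:
m = 301, n = -343

Step 4: Verify.
155*(301) + 136*(-343) = 7 = 7 ✓

m = 301, n = -343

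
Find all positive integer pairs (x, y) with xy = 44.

The positive divisors of 44 are: 1, 2, 4, 11, 22, 44.
Each divisor d gives the pair (d, 44/d):
(1, 44), (2, 22), (4, 11), (11, 4), (22, 2), (44, 1)

(1, 44), (2, 22), (4, 11), (11, 4), (22, 2), (44, 1)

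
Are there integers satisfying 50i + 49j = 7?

Step 1: Compute gcd(50, 49).
gcd(50, 49) = 1

Step 2: Check divisibility.
Does 1 divide 7? 7 = 1 x 7, so yes.

By the theorem on linear Diophantine equations, 50i + 49j = 7 has integer solutions if and only if gcd(50, 49) divides 7. Since 1 | 7, solutions exist.

Yes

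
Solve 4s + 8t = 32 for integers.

Step 1: Check solvability.
gcd(4, 8) = 4
Since 4 divides 32, solutions exist.

Step 2: Apply extended Euclidean algorithm to find gcd.
We find integers such that 4*x0 + 8*y0 = 4

Step 3: Scale the particular solution.
Multiply by 32/4 = 8:
s = 8, t = 0

Step 4: Verify.
4*(8) + 8*(0) = 32 = 32 ✓

s = 8, t = 0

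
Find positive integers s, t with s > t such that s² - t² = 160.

Factor: s² - t² = (s+t)(s-t) = 160.
We need two factors of 160 with the same parity.
Use s+t = 80 and s-t = 2 (product 80·2 = 160).
Adding: 2s = 82, so s = 41.
Subtracting: 2t = 78, so t = 39.
Check: 41² - 39² = 1681 - 1521 = 160 ✓

s = 41, t = 39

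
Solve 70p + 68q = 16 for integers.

Step 1: Check solvability.
gcd(70, 68) = 2
Since 2 divides 16, solutions exist.

Step 2: Apply extended Euclidean algorithm to find gcd.
We find integers such that 70*x0 + 68*y0 = 2

Step 3: Scale the particular solution.
Multiply by 16/2 = 8:
p = 8, q = -8

Step 4: Verify.
70*(8) + 68*(-8) = 16 = 16 ✓

p = 8, q = -8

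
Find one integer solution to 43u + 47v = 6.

Step 1: Check solvability.
gcd(43, 47) = 1
Since 1 divides 6, solutions exist.

Step 2: Apply extended Euclidean algorithm to find gcd.
We find integers such that 43*x0 + 47*y0 = 1

Step 3: Scale the particular solution.
Multiply by 6/1 = 6:
u = -72, v = 66

Step 4: Verify.
43*(-72) + 47*(66) = 6 = 6 ✓

u = -72, v = 66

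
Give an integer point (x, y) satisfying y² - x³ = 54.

Try small integer x values and check whether x³ + 54 is a perfect square.
x = 3: x³ + 54 = 3³ + 54 = 27 + 54 = 81
Is 81 a perfect square? 9² = 81 ✓
So (x, y) = (3, -9) is a solution.

x = 3, y = -9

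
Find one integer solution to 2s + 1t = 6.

Step 1: Check solvability.
gcd(2, 1) = 1
Since 1 divides 6, solutions exist.

Step 2: Apply extended Euclidean algorithm to find gcd.
We find integers such that 2*x0 + 1*y0 = 1

Step 3: Scale the particular solution.
Multiply by 6/1 = 6:
s = 0, t = 6

Step 4: Verify.
2*(0) + 1*(6) = 6 = 6 ✓

s = 0, t = 6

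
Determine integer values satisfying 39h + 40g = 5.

Step 1: Check solvability.
gcd(39, 40) = 1
Since 1 divides 5, solutions exist.

Step 2: Apply extended Euclidean algorithm to find gcd.
We find integers such that 39*x0 + 40*y0 = 1

Step 3: Scale the particular solution.
Multiply by 5/1 = 5:
h = -5, g = 5

Step 4: Verify.
39*(-5) + 40*(5) = 5 = 5 ✓

h = -5, g = 5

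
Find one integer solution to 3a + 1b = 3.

Step 1: Check solvability.
gcd(3, 1) = 1
Since 1 divides 3, solutions exist.

Step 2: Apply extended Euclidean algorithm to find gcd.
We find integers such that 3*x0 + 1*y0 = 1

Step 3: Scale the particular solution.
Multiply by 3/1 = 3:
a = 0, b = 3

Step 4: Verify.
3*(0) + 1*(3) = 3 = 3 ✓

a = 0, b = 3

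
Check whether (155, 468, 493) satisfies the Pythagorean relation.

Compute a² + b²:
155² + 468² = 24025 + 219024 = 243049
Compute c²:
493² = 243049
Since 243049 = 243049, it is a Pythagorean triple.

Yes, it is a Pythagorean triple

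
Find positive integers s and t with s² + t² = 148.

We need to find integers s, t > 0 such that s² + t² = 148.
Trying s = 2: t² = 148 - 2² = 148 - 4 = 144
t = 12
Check: 2² + 12² = 4 + 144 = 148 ✓

148 = 2² + 12²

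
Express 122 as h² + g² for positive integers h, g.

We need to find integers h, g > 0 such that h² + g² = 122.
Trying h = 1: g² = 122 - 1² = 122 - 1 = 121
g = 11
Check: 1² + 11² = 1 + 121 = 122 ✓

122 = 1² + 11²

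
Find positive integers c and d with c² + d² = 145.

We need to find integers c, d > 0 such that c² + d² = 145.
Trying c = 1: d² = 145 - 1² = 145 - 1 = 144
d = 12
Check: 1² + 12² = 1 + 144 = 145 ✓

145 = 1² + 12²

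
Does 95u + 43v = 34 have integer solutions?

Step 1: Compute gcd(95, 43).
gcd(95, 43) = 1

Step 2: Check divisibility.
Does 1 divide 34? 34 = 1 x 34, so yes.

By the theorem on linear Diophantine equations, 95u + 43v = 34 has integer solutions if and only if gcd(95, 43) divides 34. Since 1 | 34, solutions exist.

Yes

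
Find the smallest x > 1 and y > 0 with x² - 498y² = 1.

We seek the smallest positive integers (x, y) with x² - 498y² = 1, i.e., x² = 498y² + 1.
Try successive y values:
y = 1: x² = 498·1² + 1 = 499, not a perfect square
y = 2: x² = 498·2² + 1 = 1993, not a perfect square
y = 3: x² = 498·3² + 1 = 4483, not a perfect square
... continuing the search (or via continued fractions) ...
y = 8056: x² = 498·8056² + 1 = 32319769729, x = 179777 ✓

Verify: 179777² - 498·8056² = 32319769729 - 32319769728 = 1 ✓

x = 179777, y = 8056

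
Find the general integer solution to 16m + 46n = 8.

Step 1: Compute gcd(16, 46) = 2.
Since 2 divides 8, solutions exist.

Step 2: Find a particular solution using extended Euclidean algorithm.
We get m₀ = 12, n₀ = -4.
Check: 16*12 + 46*-4 = 8 = 8 ✓

Step 3: Write the general solution.
m = 12 + (46/2)t = 12 + 23t
n = -4 - (16/2)t = -4 - 8t
for any integer t.

m = 12 + 23t, n = -4 - 8t for integer t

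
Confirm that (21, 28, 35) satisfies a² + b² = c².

Compute a² + b² = 21² + 28² = 441 + 784 = 1225
Compute c² = 35² = 1225
Since 1225 = 1225, confirmed.

Yes, it is a Pythagorean triple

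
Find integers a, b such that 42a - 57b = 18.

Step 1: Check solvability.
gcd(42, 57) = 3
Since 3 divides 18, solutions exist.

Step 2: Apply extended Euclidean algorithm to find gcd.
We find integers such that 42*x0 + 57*y0 = 3

Step 3: Scale the particular solution.
Multiply by 18/3 = 6:
a = -24, b = -18

Step 4: Verify.
42*(-24) - 57*(-18) = 18 = 18 ✓

a = -24, b = -18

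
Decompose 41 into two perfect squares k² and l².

We need to find integers k, l > 0 such that k² + l² = 41.
Trying k = 4: l² = 41 - 4² = 41 - 16 = 25
l = 5
Check: 4² + 5² = 16 + 25 = 41 ✓

41 = 4² + 5²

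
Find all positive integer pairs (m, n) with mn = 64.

The positive divisors of 64 are: 1, 2, 4, 8, 16, 32, 64.
Each divisor d gives the pair (d, 64/d):
(1, 64), (2, 32), (4, 16), (8, 8), (16, 4), (32, 2), (64, 1)

(1, 64), (2, 32), (4, 16), (8, 8), (16, 4), (32, 2), (64, 1)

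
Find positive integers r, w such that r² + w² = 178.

Search for r with 178 - r² a perfect square.
r = 3: 178 - 3² = 178 - 9 = 169 = 13² ✓
So r = 3, w = 13.

r = 3, w = 13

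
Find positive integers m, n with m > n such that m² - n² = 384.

Factor: m² - n² = (m+n)(m-n) = 384.
We need two factors of 384 with the same parity.
Use m+n = 192 and m-n = 2 (product 192·2 = 384).
Adding: 2m = 194, so m = 97.
Subtracting: 2n = 190, so n = 95.
Check: 97² - 95² = 9409 - 9025 = 384 ✓

m = 97, n = 95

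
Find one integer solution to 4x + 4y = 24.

Step 1: Check solvability.
gcd(4, 4) = 4
Since 4 divides 24, solutions exist.

Step 2: Apply extended Euclidean algorithm to find gcd.
We find integers such that 4*x0 + 4*y0 = 4

Step 3: Scale the particular solution.
Multiply by 24/4 = 6:
x = 0, y = 6

Step 4: Verify.
4*(0) + 4*(6) = 24 = 24 ✓

x = 0, y = 6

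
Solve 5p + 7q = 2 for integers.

Step 1: Check solvability.
gcd(5, 7) = 1
Since 1 divides 2, solutions exist.

Step 2: Apply extended Euclidean algorithm to find gcd.
We find integers such that 5*x0 + 7*y0 = 1

Step 3: Scale the particular solution.
Multiply by 2/1 = 2:
p = 6, q = -4

Step 4: Verify.
5*(6) + 7*(-4) = 2 = 2 ✓

p = 6, q = -4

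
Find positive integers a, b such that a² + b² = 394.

Search for a with 394 - a² a perfect square.
a = 13: 394 - 13² = 394 - 169 = 225 = 15² ✓
So a = 13, b = 15.

a = 13, b = 15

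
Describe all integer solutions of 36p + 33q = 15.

Step 1: Compute gcd(36, 33) = 3.
Since 3 divides 15, solutions exist.

Step 2: Find a particular solution using extended Euclidean algorithm.
We get p₀ = 5, q₀ = -5.
Check: 36*5 + 33*-5 = 15 = 15 ✓

Step 3: Write the general solution.
p = 5 + (33/3)t = 5 + 11t
q = -5 - (36/3)t = -5 - 12t
for any integer t.

p = 5 + 11t, q = -5 - 12t for integer t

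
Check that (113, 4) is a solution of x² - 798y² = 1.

Compute x² = 113² = 12769
Compute 798y² = 798·4² = 798·16 = 12768
x² - 798y² = 12769 - 12768 = 1
Since this equals 1, (113, 4) is a solution.

Yes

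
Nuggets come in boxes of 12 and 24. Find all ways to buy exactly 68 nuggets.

We need non-negative integers (x, y) with 12x + 24y = 68.
For each x in 0..5, check if 68 - 12x is a non-negative multiple of 24.
No x yields an integer y ≥ 0.

No solution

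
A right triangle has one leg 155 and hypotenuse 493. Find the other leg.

b² = c² - a² = 243049 - 24025 = 219024
b = 468

468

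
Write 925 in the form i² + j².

We need to find integers i, j > 0 such that i² + j² = 925.
Trying i = 5: j² = 925 - 5² = 925 - 25 = 900
j = 30
Check: 5² + 30² = 25 + 900 = 925 ✓

925 = 5² + 30²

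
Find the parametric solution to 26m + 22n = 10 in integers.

Step 1: Compute gcd(26, 22) = 2.
Since 2 divides 10, solutions exist.

Step 2: Find a particular solution using extended Euclidean algorithm.
We get m₀ = -25, n₀ = 30.
Check: 26*-25 + 22*30 = 10 = 10 ✓

Step 3: Write the general solution.
m = -25 + (22/2)t = -25 + 11t
n = 30 - (26/2)t = 30 - 13t
for any integer t.

m = -25 + 11t, n = 30 - 13t for integer t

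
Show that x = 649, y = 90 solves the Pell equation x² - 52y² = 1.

Compute x² = 649² = 421201
Compute 52y² = 52·90² = 52·8100 = 421200
x² - 52y² = 421201 - 421200 = 1
Since this equals 1, (649, 90) is a solution.

Yes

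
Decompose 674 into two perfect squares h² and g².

We need to find integers h, g > 0 such that h² + g² = 674.
Trying h = 7: g² = 674 - 7² = 674 - 49 = 625
g = 25
Check: 7² + 25² = 49 + 625 = 674 ✓

674 = 7² + 25²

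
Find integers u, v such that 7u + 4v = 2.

Step 1: Check solvability.
gcd(7, 4) = 1
Since 1 divides 2, solutions exist.

Step 2: Apply extended Euclidean algorithm to find gcd.
We find integers such that 7*x0 + 4*y0 = 1

Step 3: Scale the particular solution.
Multiply by 2/1 = 2:
u = -2, v = 4

Step 4: Verify.
7*(-2) + 4*(4) = 2 = 2 ✓

u = -2, v = 4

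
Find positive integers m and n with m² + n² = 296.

We need to find integers m, n > 0 such that m² + n² = 296.
Trying m = 10: n² = 296 - 10² = 296 - 100 = 196
n = 14
Check: 10² + 14² = 100 + 196 = 296 ✓

296 = 10² + 14²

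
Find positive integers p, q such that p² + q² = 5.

Search for p with 5 - p² a perfect square.
p = 1: 5 - 1² = 5 - 1 = 4 = 2² ✓
So p = 1, q = 2.

p = 1, q = 2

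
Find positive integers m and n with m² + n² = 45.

We need to find integers m, n > 0 such that m² + n² = 45.
Trying m = 3: n² = 45 - 3² = 45 - 9 = 36
n = 6
Check: 3² + 6² = 9 + 36 = 45 ✓

45 = 3² + 6²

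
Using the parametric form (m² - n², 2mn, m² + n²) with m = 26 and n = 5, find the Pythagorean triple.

a = m² - n² = 26² - 5² = 676 - 25 = 651
b = 2mn = 2·26·5 = 260
c = m² + n² = 676 + 25 = 701
Verify: 651² + 260² = 423801 + 67600 = 491401 = 701² ✓

(651, 260, 701)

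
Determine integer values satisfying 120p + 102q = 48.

Step 1: Check solvability.
gcd(120, 102) = 6
Since 6 divides 48, solutions exist.

Step 2: Apply extended Euclidean algorithm to find gcd.
We find integers such that 120*x0 + 102*y0 = 6

Step 3: Scale the particular solution.
Multiply by 48/6 = 8:
p = 48, q = -56

Step 4: Verify.
120*(48) + 102*(-56) = 48 = 48 ✓

p = 48, q = -56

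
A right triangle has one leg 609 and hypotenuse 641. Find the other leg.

b² = c² - a² = 410881 - 370881 = 40000
b = 200

200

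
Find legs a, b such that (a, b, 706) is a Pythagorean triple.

We need a² + b² = 706² = 498436.
Trying: 450² + 544² = 202500 + 295936 = 498436 ✓

(450, 544, 706)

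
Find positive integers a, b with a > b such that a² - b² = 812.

Factor: a² - b² = (a+b)(a-b) = 812.
We need two factors of 812 with the same parity.
Use a+b = 406 and a-b = 2 (product 406·2 = 812).
Adding: 2a = 408, so a = 204.
Subtracting: 2b = 404, so b = 202.
Check: 204² - 202² = 41616 - 40804 = 812 ✓

a = 204, b = 202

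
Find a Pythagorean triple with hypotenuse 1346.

We need a² + b² = 1346² = 1811716.
Trying: 770² + 1104² = 592900 + 1218816 = 1811716 ✓

(770, 1104, 1346)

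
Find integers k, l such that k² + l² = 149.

We need to find integers k, l > 0 such that k² + l² = 149.
Trying k = 7: l² = 149 - 7² = 149 - 49 = 100
l = 10
Check: 7² + 10² = 49 + 100 = 149 ✓

149 = 7² + 10²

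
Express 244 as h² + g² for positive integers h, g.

We need to find integers h, g > 0 such that h² + g² = 244.
Trying h = 10: g² = 244 - 10² = 244 - 100 = 144
g = 12
Check: 10² + 12² = 100 + 144 = 244 ✓

244 = 10² + 12²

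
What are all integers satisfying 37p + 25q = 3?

Step 1: Compute gcd(37, 25) = 1.
Since 1 divides 3, solutions exist.

Step 2: Find a particular solution using extended Euclidean algorithm.
We get p₀ = -6, q₀ = 9.
Check: 37*-6 + 25*9 = 3 = 3 ✓

Step 3: Write the general solution.
p = -6 + (25/1)t = -6 + 25t
q = 9 - (37/1)t = 9 - 37t
for any integer t.

p = -6 + 25t, q = 9 - 37t for integer t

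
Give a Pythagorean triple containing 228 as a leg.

We need the other leg and hypotenuse such that 228² + x² = c².
Take x = 325, c = 397: 228² + 325² = 51984 + 105625 = 157609 = 397² ✓
Triple: (325, 228, 397)

(325, 228, 397)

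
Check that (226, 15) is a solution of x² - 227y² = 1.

Compute x² = 226² = 51076
Compute 227y² = 227·15² = 227·225 = 51075
x² - 227y² = 51076 - 51075 = 1
Since this equals 1, (226, 15) is a solution.

Yes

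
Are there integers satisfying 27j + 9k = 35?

Step 1: Compute gcd(27, 9).
gcd(27, 9) = 9

Step 2: Check divisibility.
Does 9 divide 35? 35 = 9 x 3 + 8, so no.

By the theorem on linear Diophantine equations, 27j + 9k = 35 has integer solutions if and only if gcd(27, 9) divides 35. Since 9 does not divide 35, no solutions exist.

No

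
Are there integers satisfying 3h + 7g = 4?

Step 1: Compute gcd(3, 7).
gcd(3, 7) = 1

Step 2: Check divisibility.
Does 1 divide 4? 4 = 1 x 4, so yes.

By the theorem on linear Diophantine equations, 3h + 7g = 4 has integer solutions if and only if gcd(3, 7) divides 4. Since 1 | 4, solutions exist.

Yes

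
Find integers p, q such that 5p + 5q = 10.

Step 1: Check solvability.
gcd(5, 5) = 5
Since 5 divides 10, solutions exist.

Step 2: Apply extended Euclidean algorithm to find gcd.
We find integers such that 5*x0 + 5*y0 = 5

Step 3: Scale the particular solution.
Multiply by 10/5 = 2:
p = 0, q = 2

Step 4: Verify.
5*(0) + 5*(2) = 10 = 10 ✓

p = 0, q = 2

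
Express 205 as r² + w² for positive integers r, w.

We need to find integers r, w > 0 such that r² + w² = 205.
Trying r = 3: w² = 205 - 3² = 205 - 9 = 196
w = 14
Check: 3² + 14² = 9 + 196 = 205 ✓

205 = 3² + 14²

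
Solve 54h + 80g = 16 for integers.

Step 1: Check solvability.
gcd(54, 80) = 2
Since 2 divides 16, solutions exist.

Step 2: Apply extended Euclidean algorithm to find gcd.
We find integers such that 54*x0 + 80*y0 = 2

Step 3: Scale the particular solution.
Multiply by 16/2 = 8:
h = 24, g = -16

Step 4: Verify.
54*(24) + 80*(-16) = 16 = 16 ✓

h = 24, g = -16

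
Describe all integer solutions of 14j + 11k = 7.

Step 1: Compute gcd(14, 11) = 1.
Since 1 divides 7, solutions exist.

Step 2: Find a particular solution using extended Euclidean algorithm.
We get j₀ = 28, k₀ = -35.
Check: 14*28 + 11*-35 = 7 = 7 ✓

Step 3: Write the general solution.
j = 28 + (11/1)t = 28 + 11t
k = -35 - (14/1)t = -35 - 14t
for any integer t.

j = 28 + 11t, k = -35 - 14t for integer t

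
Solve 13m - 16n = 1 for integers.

Step 1: Check solvability.
gcd(13, 16) = 1
Since 1 divides 1, solutions exist.

Step 2: Apply extended Euclidean algorithm to find gcd.
We find integers such that 13*x0 + 16*y0 = 1

Step 3: Scale the particular solution.
Multiply by 1/1 = 1:
m = 5, n = 4

Step 4: Verify.
13*(5) - 16*(4) = 1 = 1 ✓

m = 5, n = 4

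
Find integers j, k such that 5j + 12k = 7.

Step 1: Check solvability.
gcd(5, 12) = 1
Since 1 divides 7, solutions exist.

Step 2: Apply extended Euclidean algorithm to find gcd.
We find integers such that 5*x0 + 12*y0 = 1

Step 3: Scale the particular solution.
Multiply by 7/1 = 7:
j = 35, k = -14

Step 4: Verify.
5*(35) + 12*(-14) = 7 = 7 ✓

j = 35, k = -14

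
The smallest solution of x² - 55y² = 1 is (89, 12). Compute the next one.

Solutions to x² - Dy² = 1 are generated by powers of (x₀ + y₀√D).
The next solution satisfies x₁ + y₁√55 = (x₀ + y₀√55)², giving:
x₁ = x₀² + 55y₀² = 89² + 55·12² = 7921 + 7920 = 15841
y₁ = 2x₀y₀ = 2·89·12 = 2136

Verify: 15841² - 55·2136² = 250937281 - 250937280 = 1 ✓

x = 15841, y = 2136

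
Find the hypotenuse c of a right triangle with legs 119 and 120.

c² = a² + b² = 119² + 120² = 14161 + 14400 = 28561
c = 169

169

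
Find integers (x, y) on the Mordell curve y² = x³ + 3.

Try small integer x values and check whether x³ + 3 is a perfect square.
x = 1: x³ + 3 = 1³ + 3 = 1 + 3 = 4
Is 4 a perfect square? 2² = 4 ✓
So (x, y) = (1, 2) is a solution.

x = 1, y = 2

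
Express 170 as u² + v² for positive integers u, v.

We need to find integers u, v > 0 such that u² + v² = 170.
Trying u = 1: v² = 170 - 1² = 170 - 1 = 169
v = 13
Check: 1² + 13² = 1 + 169 = 170 ✓

170 = 1² + 13²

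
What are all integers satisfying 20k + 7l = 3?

Step 1: Compute gcd(20, 7) = 1.
Since 1 divides 3, solutions exist.

Step 2: Find a particular solution using extended Euclidean algorithm.
We get k₀ = -3, l₀ = 9.
Check: 20*-3 + 7*9 = 3 = 3 ✓

Step 3: Write the general solution.
k = -3 + (7/1)t = -3 + 7t
l = 9 - (20/1)t = 9 - 20t
for any integer t.

k = -3 + 7t, l = 9 - 20t for integer t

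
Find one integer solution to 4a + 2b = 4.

Step 1: Check solvability.
gcd(4, 2) = 2
Since 2 divides 4, solutions exist.

Step 2: Apply extended Euclidean algorithm to find gcd.
We find integers such that 4*x0 + 2*y0 = 2

Step 3: Scale the particular solution.
Multiply by 4/2 = 2:
a = 0, b = 2

Step 4: Verify.
4*(0) + 2*(2) = 4 = 4 ✓

a = 0, b = 2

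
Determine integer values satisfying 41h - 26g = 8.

Step 1: Check solvability.
gcd(41, 26) = 1
Since 1 divides 8, solutions exist.

Step 2: Apply extended Euclidean algorithm to find gcd.
We find integers such that 41*x0 + 26*y0 = 1

Step 3: Scale the particular solution.
Multiply by 8/1 = 8:
h = 56, g = 88

Step 4: Verify.
41*(56) - 26*(88) = 8 = 8 ✓

h = 56, g = 88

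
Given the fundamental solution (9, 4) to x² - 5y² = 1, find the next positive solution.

Solutions to x² - Dy² = 1 are generated by powers of (x₀ + y₀√D).
The next solution satisfies x₁ + y₁√5 = (x₀ + y₀√5)², giving:
x₁ = x₀² + 5y₀² = 9² + 5·4² = 81 + 80 = 161
y₁ = 2x₀y₀ = 2·9·4 = 72

Verify: 161² - 5·72² = 25921 - 25920 = 1 ✓

x = 161, y = 72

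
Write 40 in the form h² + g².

We need to find integers h, g > 0 such that h² + g² = 40.
Trying h = 2: g² = 40 - 2² = 40 - 4 = 36
g = 6
Check: 2² + 6² = 4 + 36 = 40 ✓

40 = 2² + 6²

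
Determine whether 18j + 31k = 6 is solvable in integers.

Step 1: Compute gcd(18, 31).
gcd(18, 31) = 1

Step 2: Check divisibility.
Does 1 divide 6? 6 = 1 x 6, so yes.

By the theorem on linear Diophantine equations, 18j + 31k = 6 has integer solutions if and only if gcd(18, 31) divides 6. Since 1 | 6, solutions exist.

Yes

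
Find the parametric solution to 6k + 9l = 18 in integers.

Step 1: Compute gcd(6, 9) = 3.
Since 3 divides 18, solutions exist.

Step 2: Find a particular solution using extended Euclidean algorithm.
We get k₀ = -6, l₀ = 6.
Check: 6*-6 + 9*6 = 18 = 18 ✓

Step 3: Write the general solution.
k = -6 + (9/3)t = -6 + 3t
l = 6 - (6/3)t = 6 - 2t
for any integer t.

k = -6 + 3t, l = 6 - 2t for integer t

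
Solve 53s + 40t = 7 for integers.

Step 1: Check solvability.
gcd(53, 40) = 1
Since 1 divides 7, solutions exist.

Step 2: Apply extended Euclidean algorithm to find gcd.
We find integers such that 53*x0 + 40*y0 = 1

Step 3: Scale the particular solution.
Multiply by 7/1 = 7:
s = -21, t = 28

Step 4: Verify.
53*(-21) + 40*(28) = 7 = 7 ✓

s = -21, t = 28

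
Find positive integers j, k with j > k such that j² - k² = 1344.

Factor: j² - k² = (j+k)(j-k) = 1344.
We need two factors of 1344 with the same parity.
Use j+k = 672 and j-k = 2 (product 672·2 = 1344).
Adding: 2j = 674, so j = 337.
Subtracting: 2k = 670, so k = 335.
Check: 337² - 335² = 113569 - 112225 = 1344 ✓

j = 337, k = 335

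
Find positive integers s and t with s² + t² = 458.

We need to find integers s, t > 0 such that s² + t² = 458.
Trying s = 13: t² = 458 - 13² = 458 - 169 = 289
t = 17
Check: 13² + 17² = 169 + 289 = 458 ✓

458 = 13² + 17²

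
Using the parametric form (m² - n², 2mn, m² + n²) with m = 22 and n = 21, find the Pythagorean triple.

a = m² - n² = 22² - 21² = 484 - 441 = 43
b = 2mn = 2·22·21 = 924
c = m² + n² = 484 + 441 = 925
Verify: 43² + 924² = 1849 + 853776 = 855625 = 925² ✓

(43, 924, 925)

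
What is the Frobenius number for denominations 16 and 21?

For two coprime denominations a and b, the Frobenius number (largest value not representable as a non-negative combination) is ab - a - b.
Here gcd(16, 21) = 1, so they are coprime.
F(16, 21) = 16·21 - 16 - 21 = 336 - 37 = 299

299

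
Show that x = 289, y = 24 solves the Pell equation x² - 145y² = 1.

Compute x² = 289² = 83521
Compute 145y² = 145·24² = 145·576 = 83520
x² - 145y² = 83521 - 83520 = 1
Since this equals 1, (289, 24) is a solution.

Yes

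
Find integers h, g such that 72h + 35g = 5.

Step 1: Check solvability.
gcd(72, 35) = 1
Since 1 divides 5, solutions exist.

Step 2: Apply extended Euclidean algorithm to find gcd.
We find integers such that 72*x0 + 35*y0 = 1

Step 3: Scale the particular solution.
Multiply by 5/1 = 5:
h = -85, g = 175

Step 4: Verify.
72*(-85) + 35*(175) = 5 = 5 ✓

h = -85, g = 175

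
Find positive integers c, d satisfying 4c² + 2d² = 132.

Try small values of c and check whether (132 - 4c²)/2 is a perfect square.
c = 5: 4·5² = 100, so 2d² = 132 - 100 = 32, giving d² = 16, d = 4.
Check: 4·5² + 2·4² = 100 + 32 = 132 ✓

c = 5, d = 4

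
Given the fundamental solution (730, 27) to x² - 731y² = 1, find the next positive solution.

Solutions to x² - Dy² = 1 are generated by powers of (x₀ + y₀√D).
The next solution satisfies x₁ + y₁√731 = (x₀ + y₀√731)², giving:
x₁ = x₀² + 731y₀² = 730² + 731·27² = 532900 + 532899 = 1065799
y₁ = 2x₀y₀ = 2·730·27 = 39420

Verify: 1065799² - 731·39420² = 1135927508401 - 1135927508400 = 1 ✓

x = 1065799, y = 39420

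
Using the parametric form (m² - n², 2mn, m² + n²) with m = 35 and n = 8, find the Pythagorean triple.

a = m² - n² = 1225 - 64 = 1161
b = 2mn = 2·35·8 = 560
c = m² + n² = 1225 + 64 = 1289
Verify: 1161² + 560² = 1347921 + 313600 = 1661521 = 1289² ✓

(1161, 560, 1289)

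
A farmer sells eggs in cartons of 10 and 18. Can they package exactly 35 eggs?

We need non-negative a, b with 10a + 18b = 35.
gcd(10, 18) = 2, and 2 does not divide 35.
No integer solutions exist.

No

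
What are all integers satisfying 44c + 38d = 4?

Step 1: Compute gcd(44, 38) = 2.
Since 2 divides 4, solutions exist.

Step 2: Find a particular solution using extended Euclidean algorithm.
We get c₀ = -12, d₀ = 14.
Check: 44*-12 + 38*14 = 4 = 4 ✓

Step 3: Write the general solution.
c = -12 + (38/2)t = -12 + 19t
d = 14 - (44/2)t = 14 - 22t
for any integer t.

c = -12 + 19t, d = 14 - 22t for integer t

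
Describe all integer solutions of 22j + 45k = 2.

Step 1: Compute gcd(22, 45) = 1.
Since 1 divides 2, solutions exist.

Step 2: Find a particular solution using extended Euclidean algorithm.
We get j₀ = -4, k₀ = 2.
Check: 22*-4 + 45*2 = 2 = 2 ✓

Step 3: Write the general solution.
j = -4 + (45/1)t = -4 + 45t
k = 2 - (22/1)t = 2 - 22t
for any integer t.

j = -4 + 45t, k = 2 - 22t for integer t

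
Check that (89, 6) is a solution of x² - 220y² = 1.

Compute x² = 89² = 7921
Compute 220y² = 220·6² = 220·36 = 7920
x² - 220y² = 7921 - 7920 = 1
Since this equals 1, (89, 6) is a solution.

Yes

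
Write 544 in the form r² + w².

We need to find integers r, w > 0 such that r² + w² = 544.
Trying r = 12: w² = 544 - 12² = 544 - 144 = 400
w = 20
Check: 12² + 20² = 144 + 400 = 544 ✓

544 = 12² + 20²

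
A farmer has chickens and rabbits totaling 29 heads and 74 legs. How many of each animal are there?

Let c = chickens, r = rabbits.
Heads: c + r = 29
Legs: 2c + 4r = 74
From the first equation, c = 29 - r. Substitute:
2(29 - r) + 4r = 74
58 + 2r = 74
r = (74 - 58)/2 = 8
c = 29 - 8 = 21

Chickens: 21, Rabbits: 8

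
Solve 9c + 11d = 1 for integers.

Step 1: Check solvability.
gcd(9, 11) = 1
Since 1 divides 1, solutions exist.

Step 2: Apply extended Euclidean algorithm to find gcd.
We find integers such that 9*x0 + 11*y0 = 1

Step 3: Scale the particular solution.
Multiply by 1/1 = 1:
c = 5, d = -4

Step 4: Verify.
9*(5) + 11*(-4) = 1 = 1 ✓

c = 5, d = -4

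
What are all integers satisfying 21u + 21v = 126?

Step 1: Compute gcd(21, 21) = 21.
Since 21 divides 126, solutions exist.

Step 2: Find a particular solution using extended Euclidean algorithm.
We get u₀ = 0, v₀ = 6.
Check: 21*0 + 21*6 = 126 = 126 ✓

Step 3: Write the general solution.
u = 0 + (21/21)t = 0 + 1t
v = 6 - (21/21)t = 6 - 1t
for any integer t.

u = 0 + 1t, v = 6 - 1t for integer t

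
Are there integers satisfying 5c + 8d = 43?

Step 1: Compute gcd(5, 8).
gcd(5, 8) = 1

Step 2: Check divisibility.
Does 1 divide 43? 43 = 1 x 43, so yes.

By the theorem on linear Diophantine equations, 5c + 8d = 43 has integer solutions if and only if gcd(5, 8) divides 43. Since 1 | 43, solutions exist.

Yes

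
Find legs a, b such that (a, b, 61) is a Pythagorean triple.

We need a² + b² = 61² = 3721.
Trying: 11² + 60² = 121 + 3600 = 3721 ✓

(11, 60, 61)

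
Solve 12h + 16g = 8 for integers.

Step 1: Check solvability.
gcd(12, 16) = 4
Since 4 divides 8, solutions exist.

Step 2: Apply extended Euclidean algorithm to find gcd.
We find integers such that 12*x0 + 16*y0 = 4

Step 3: Scale the particular solution.
Multiply by 8/4 = 2:
h = -2, g = 2

Step 4: Verify.
12*(-2) + 16*(2) = 8 = 8 ✓

h = -2, g = 2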